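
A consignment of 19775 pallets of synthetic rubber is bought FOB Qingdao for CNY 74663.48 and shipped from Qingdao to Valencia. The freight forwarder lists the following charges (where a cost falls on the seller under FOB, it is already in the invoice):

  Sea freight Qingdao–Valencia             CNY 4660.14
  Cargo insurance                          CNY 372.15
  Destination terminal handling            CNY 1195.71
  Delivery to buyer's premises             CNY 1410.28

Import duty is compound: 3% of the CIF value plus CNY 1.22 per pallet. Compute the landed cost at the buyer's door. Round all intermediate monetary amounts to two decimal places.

Total landed cost: CNY 108818.13

FOB: the seller bears costs until goods are on board at the origin port; the buyer bears freight, insurance and all costs thereafter.
CIF value = FOB price + freight + insurance = 74663.48 + 4660.14 + 372.15 = 79695.77
Ad valorem component: 79695.77 × 3% = 2390.87
Specific component: 19775 × 1.22 = 24125.50
Import duty = 2390.87 + 24125.50 = 26516.37
Buyer bears: freight 4660.14 + insurance 372.15 + destination terminal 1195.71 + delivery 1410.28 + duty 26516.37 = 34154.65
Landed cost = invoice 74663.48 + 34154.65 = 108818.13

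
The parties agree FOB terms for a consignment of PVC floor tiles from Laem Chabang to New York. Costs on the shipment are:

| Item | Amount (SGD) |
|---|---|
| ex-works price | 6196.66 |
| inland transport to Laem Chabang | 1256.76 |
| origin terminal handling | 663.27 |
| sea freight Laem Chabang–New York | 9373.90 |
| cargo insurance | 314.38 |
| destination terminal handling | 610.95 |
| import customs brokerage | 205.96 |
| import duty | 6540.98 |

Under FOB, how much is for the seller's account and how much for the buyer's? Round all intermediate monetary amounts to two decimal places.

Seller: SGD 8116.69; buyer: SGD 17046.17

FOB: the seller bears costs until goods are on board at the origin port; the buyer bears freight, insurance and all costs thereafter.
Seller's account: goods 6196.66 + inland to port 1256.76 + origin terminal 663.27 = 8116.69
Buyer's account: freight 9373.90 + insurance 314.38 + destination terminal 610.95 + brokerage 205.96 + duty 6540.98 = 17046.17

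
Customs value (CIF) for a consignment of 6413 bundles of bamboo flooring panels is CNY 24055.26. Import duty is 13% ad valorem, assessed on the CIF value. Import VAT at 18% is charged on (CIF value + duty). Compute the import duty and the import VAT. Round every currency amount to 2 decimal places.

Import duty = 24055.26 × 13% = 3127.18
VAT base = CIF + duty = 24055.26 + 3127.18 = 27182.44
Import VAT = 27182.44 × 18% = 4892.84

Import duty: CNY 3127.18; import VAT: CNY 4892.84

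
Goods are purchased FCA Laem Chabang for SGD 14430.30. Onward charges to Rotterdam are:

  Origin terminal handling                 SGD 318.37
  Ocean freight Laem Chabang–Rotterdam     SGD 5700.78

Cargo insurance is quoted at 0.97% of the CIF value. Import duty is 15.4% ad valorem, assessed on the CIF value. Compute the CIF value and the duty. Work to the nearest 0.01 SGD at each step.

Let C be the CIF value. C = FCA price + pre-shipment costs + freight + 0.97% × C
C − 0.97% × C = 14430.30 + 318.37 + 5700.78
0.9903 × C = 20449.45
C = 20449.45 / 0.9903 = 20649.75
Insurance premium = 0.97% × 20649.75 = 200.30
Import duty = 20649.75 × 15.4% = 3180.06

CIF value: SGD 20649.75; import duty: SGD 3180.06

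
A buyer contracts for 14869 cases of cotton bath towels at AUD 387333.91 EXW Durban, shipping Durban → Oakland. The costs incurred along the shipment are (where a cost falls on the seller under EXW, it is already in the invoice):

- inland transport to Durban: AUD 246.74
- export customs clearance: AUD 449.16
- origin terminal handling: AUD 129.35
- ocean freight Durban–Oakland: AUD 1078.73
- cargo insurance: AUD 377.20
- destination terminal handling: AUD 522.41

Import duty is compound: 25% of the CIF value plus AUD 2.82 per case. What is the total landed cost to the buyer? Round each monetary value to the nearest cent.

Total landed cost: AUD 529471.85

EXW: the seller makes goods available at their premises; the buyer bears all onward costs.
CIF value = EXW price + inland to port + export clearance + origin terminal + freight + insurance = 387333.91 + 246.74 + 449.16 + 129.35 + 1078.73 + 377.20 = 389615.09
Ad valorem component: 389615.09 × 25% = 97403.77
Specific component: 14869 × 2.82 = 41930.58
Import duty = 97403.77 + 41930.58 = 139334.35
Buyer bears: inland to port 246.74 + export clearance 449.16 + origin terminal 129.35 + freight 1078.73 + insurance 377.20 + destination terminal 522.41 + duty 139334.35 = 142137.94
Landed cost = invoice 387333.91 + 142137.94 = 529471.85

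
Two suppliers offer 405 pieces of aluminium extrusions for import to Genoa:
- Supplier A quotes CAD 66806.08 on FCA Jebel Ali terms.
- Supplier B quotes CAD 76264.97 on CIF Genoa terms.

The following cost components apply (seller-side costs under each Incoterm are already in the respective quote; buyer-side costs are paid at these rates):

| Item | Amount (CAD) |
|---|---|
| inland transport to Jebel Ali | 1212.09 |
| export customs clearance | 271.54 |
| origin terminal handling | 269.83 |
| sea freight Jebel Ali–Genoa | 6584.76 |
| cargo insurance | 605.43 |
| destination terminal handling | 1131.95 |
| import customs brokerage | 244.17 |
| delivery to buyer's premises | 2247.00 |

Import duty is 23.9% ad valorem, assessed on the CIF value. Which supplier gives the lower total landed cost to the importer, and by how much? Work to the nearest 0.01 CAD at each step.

Supplier A is cheaper by CAD 2476.60

Supplier A (FCA):
CIF value = FCA price + origin terminal + freight + insurance = 66806.08 + 269.83 + 6584.76 + 605.43 = 74266.10
Import duty = 74266.10 × 23.9% = 17749.60
Buyer bears (A): 269.83 + 6584.76 + 605.43 + 1131.95 + 244.17 + 2247.00 = 11083.14
Landed cost (A) = invoice 66806.08 + 11083.14 + duty 17749.60 = 95638.82
Supplier B (CIF):
The CIF price already equals the CIF value: 76264.97
Import duty = 76264.97 × 23.9% = 18227.33
Buyer bears (B): 1131.95 + 244.17 + 2247.00 = 3623.12
Landed cost (B) = invoice 76264.97 + 3623.12 + duty 18227.33 = 98115.42
Difference = |95638.82 − 98115.42| = 2476.60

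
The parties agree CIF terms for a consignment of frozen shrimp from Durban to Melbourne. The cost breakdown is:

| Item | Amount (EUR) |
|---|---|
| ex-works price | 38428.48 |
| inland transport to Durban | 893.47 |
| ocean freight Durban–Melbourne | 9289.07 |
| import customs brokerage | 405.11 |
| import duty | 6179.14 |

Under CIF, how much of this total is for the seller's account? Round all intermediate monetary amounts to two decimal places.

CIF: the seller pays costs through ocean freight and marine insurance to the destination port.
Seller's account: goods 38428.48 + inland to port 893.47 + freight 9289.07 = 48611.02
Buyer's account: brokerage 405.11 + duty 6179.14 = 6584.25

Seller's account: EUR 48611.02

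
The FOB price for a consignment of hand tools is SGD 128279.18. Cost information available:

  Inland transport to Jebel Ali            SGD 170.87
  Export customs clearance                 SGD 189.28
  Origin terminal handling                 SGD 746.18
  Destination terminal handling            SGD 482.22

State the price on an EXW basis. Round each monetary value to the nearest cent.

Not relevant to the conversion: destination terminal — on the buyer under both terms; not part of either seller's price.
From FOB to EXW, the seller no longer bears: inland to port, export clearance, origin terminal.
EXW price = 128279.18 − 170.87 − 189.28 − 746.18 = 127172.85

EXW price: SGD 127172.85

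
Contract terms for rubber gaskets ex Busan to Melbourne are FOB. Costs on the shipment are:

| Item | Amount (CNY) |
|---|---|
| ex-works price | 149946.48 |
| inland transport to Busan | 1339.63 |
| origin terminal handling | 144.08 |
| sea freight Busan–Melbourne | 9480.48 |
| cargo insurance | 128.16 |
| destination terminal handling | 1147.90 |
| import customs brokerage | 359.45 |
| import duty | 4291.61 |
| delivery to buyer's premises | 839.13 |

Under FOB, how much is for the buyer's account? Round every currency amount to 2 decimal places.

Buyer's account: CNY 16246.73

FOB: the seller bears costs until goods are on board at the origin port; the buyer bears freight, insurance and all costs thereafter.
Seller's account: goods 149946.48 + inland to port 1339.63 + origin terminal 144.08 = 151430.19
Buyer's account: freight 9480.48 + insurance 128.16 + destination terminal 1147.90 + brokerage 359.45 + duty 4291.61 + delivery 839.13 = 16246.73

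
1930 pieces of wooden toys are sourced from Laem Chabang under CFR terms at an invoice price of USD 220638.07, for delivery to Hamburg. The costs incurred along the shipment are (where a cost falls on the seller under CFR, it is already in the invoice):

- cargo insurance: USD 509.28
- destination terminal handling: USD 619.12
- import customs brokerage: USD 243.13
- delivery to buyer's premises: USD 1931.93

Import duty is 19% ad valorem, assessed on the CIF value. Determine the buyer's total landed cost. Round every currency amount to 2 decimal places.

Total landed cost: USD 265959.53

CFR: the seller pays costs through ocean freight to the destination port, but not insurance.
CIF value = CFR price + insurance = 220638.07 + 509.28 = 221147.35
Import duty = 221147.35 × 19% = 42018.00
Buyer bears: insurance 509.28 + destination terminal 619.12 + brokerage 243.13 + delivery 1931.93 + duty 42018.00 = 45321.46
Landed cost = invoice 220638.07 + 45321.46 = 265959.53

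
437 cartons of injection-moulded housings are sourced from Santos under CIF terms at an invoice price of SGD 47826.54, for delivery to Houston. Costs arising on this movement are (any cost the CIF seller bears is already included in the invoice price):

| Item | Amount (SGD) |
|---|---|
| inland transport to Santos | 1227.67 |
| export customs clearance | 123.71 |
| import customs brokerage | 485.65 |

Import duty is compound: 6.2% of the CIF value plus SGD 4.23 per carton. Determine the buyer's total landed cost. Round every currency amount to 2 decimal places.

Total landed cost: SGD 53125.95

CIF: the seller pays costs through ocean freight and marine insurance to the destination port.
Already in the invoice (seller's account under CIF): inland to port, export clearance — exclude.
The CIF price already equals the CIF value: 47826.54
Ad valorem component: 47826.54 × 6.2% = 2965.25
Specific component: 437 × 4.23 = 1848.51
Import duty = 2965.25 + 1848.51 = 4813.76
Buyer bears: brokerage 485.65 + duty 4813.76 = 5299.41
Landed cost = invoice 47826.54 + 5299.41 = 53125.95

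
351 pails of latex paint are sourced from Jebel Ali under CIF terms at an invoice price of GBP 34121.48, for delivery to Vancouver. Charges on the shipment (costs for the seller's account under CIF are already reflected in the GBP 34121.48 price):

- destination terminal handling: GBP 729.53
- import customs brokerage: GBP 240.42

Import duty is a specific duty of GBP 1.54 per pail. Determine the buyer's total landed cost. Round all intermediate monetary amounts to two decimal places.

Total landed cost: GBP 35631.97

CIF: the seller pays costs through ocean freight and marine insurance to the destination port.
The CIF price already equals the CIF value: 34121.48
Import duty = 351 × 1.54 = 540.54
Buyer bears: destination terminal 729.53 + brokerage 240.42 + duty 540.54 = 1510.49
Landed cost = invoice 34121.48 + 1510.49 = 35631.97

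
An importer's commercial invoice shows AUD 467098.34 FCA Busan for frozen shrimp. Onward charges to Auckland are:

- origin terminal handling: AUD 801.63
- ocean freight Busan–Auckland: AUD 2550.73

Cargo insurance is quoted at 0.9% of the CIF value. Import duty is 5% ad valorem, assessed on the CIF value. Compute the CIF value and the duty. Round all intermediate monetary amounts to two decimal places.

Let C be the CIF value. C = FCA price + pre-shipment costs + freight + 0.9% × C
C − 0.9% × C = 467098.34 + 801.63 + 2550.73
0.991 × C = 470450.70
C = 470450.70 / 0.991 = 474723.21
Insurance premium = 0.9% × 474723.21 = 4272.51
Import duty = 474723.21 × 5% = 23736.16

CIF value: AUD 474723.21; import duty: AUD 23736.16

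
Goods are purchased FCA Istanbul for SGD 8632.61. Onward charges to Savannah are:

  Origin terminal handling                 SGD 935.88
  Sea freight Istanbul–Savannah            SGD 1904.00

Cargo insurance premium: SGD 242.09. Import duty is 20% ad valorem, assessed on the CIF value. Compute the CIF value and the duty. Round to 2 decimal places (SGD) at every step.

CIF value: SGD 11714.58; import duty: SGD 2342.92

CIF = FCA price + pre-shipment costs + freight + insurance
CIF = 8632.61 + 935.88 + 1904.00 + 242.09 = 11714.58
Import duty = 11714.58 × 20% = 2342.92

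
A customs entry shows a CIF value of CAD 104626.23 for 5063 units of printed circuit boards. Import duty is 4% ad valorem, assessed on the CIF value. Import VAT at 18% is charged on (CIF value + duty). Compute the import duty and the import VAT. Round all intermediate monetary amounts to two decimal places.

Import duty: CAD 4185.05; import VAT: CAD 19586.03

Import duty = 104626.23 × 4% = 4185.05
VAT base = CIF + duty = 104626.23 + 4185.05 = 108811.28
Import VAT = 108811.28 × 18% = 19586.03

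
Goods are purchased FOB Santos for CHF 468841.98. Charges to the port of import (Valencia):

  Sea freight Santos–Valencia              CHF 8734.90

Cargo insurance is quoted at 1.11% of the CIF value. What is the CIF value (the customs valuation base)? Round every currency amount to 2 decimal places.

Let C be the CIF value. C = FOB price + freight + 1.11% × C
C − 1.11% × C = 468841.98 + 8734.90
0.9889 × C = 477576.88
C = 477576.88 / 0.9889 = 482937.49
Insurance premium = 1.11% × 482937.49 = 5360.61

CIF value: CHF 482937.49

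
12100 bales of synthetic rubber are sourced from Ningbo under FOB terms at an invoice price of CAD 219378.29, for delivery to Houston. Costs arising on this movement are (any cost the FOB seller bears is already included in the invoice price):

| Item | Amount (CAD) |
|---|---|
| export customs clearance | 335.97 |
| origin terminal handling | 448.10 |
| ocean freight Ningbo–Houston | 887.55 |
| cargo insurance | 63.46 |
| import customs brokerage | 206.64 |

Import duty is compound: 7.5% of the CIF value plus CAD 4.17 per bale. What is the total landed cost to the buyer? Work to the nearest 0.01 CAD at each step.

FOB: the seller bears costs until goods are on board at the origin port; the buyer bears freight, insurance and all costs thereafter.
Already in the invoice (seller's account under FOB): export clearance, origin terminal — exclude.
CIF value = FOB price + freight + insurance = 219378.29 + 887.55 + 63.46 = 220329.30
Ad valorem component: 220329.30 × 7.5% = 16524.70
Specific component: 12100 × 4.17 = 50457.00
Import duty = 16524.70 + 50457.00 = 66981.70
Buyer bears: freight 887.55 + insurance 63.46 + brokerage 206.64 + duty 66981.70 = 68139.35
Landed cost = invoice 219378.29 + 68139.35 = 287517.64

Total landed cost: CAD 287517.64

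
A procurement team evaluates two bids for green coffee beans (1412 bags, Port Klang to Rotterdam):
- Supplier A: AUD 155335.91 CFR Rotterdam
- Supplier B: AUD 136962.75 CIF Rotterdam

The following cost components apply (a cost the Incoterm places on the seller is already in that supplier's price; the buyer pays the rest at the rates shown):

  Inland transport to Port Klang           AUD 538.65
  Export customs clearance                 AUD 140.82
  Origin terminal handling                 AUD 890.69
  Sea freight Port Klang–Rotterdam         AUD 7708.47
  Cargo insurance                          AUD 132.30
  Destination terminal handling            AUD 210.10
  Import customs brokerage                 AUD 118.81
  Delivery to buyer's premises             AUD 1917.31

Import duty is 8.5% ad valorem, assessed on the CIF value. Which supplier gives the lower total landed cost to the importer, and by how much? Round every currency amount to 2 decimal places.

Supplier B is cheaper by AUD 20078.43

Supplier A (CFR):
CIF value = CFR price + insurance = 155335.91 + 132.30 = 155468.21
Import duty = 155468.21 × 8.5% = 13214.80
Buyer bears (A): 132.30 + 210.10 + 118.81 + 1917.31 = 2378.52
Landed cost (A) = invoice 155335.91 + 2378.52 + duty 13214.80 = 170929.23
Supplier B (CIF):
The CIF price already equals the CIF value: 136962.75
Import duty = 136962.75 × 8.5% = 11641.83
Buyer bears (B): 210.10 + 118.81 + 1917.31 = 2246.22
Landed cost (B) = invoice 136962.75 + 2246.22 + duty 11641.83 = 150850.80
Difference = |170929.23 − 150850.80| = 20078.43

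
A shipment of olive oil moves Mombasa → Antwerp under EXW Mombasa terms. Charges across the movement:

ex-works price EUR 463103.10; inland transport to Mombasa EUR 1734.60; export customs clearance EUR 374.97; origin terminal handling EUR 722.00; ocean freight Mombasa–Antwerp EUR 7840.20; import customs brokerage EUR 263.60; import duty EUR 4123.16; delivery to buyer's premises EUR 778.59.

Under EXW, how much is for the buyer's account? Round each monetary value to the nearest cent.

EXW: the seller makes goods available at their premises; the buyer bears all onward costs.
Seller's account: goods 463103.10 = 463103.10
Buyer's account: inland to port 1734.60 + export clearance 374.97 + origin terminal 722.00 + freight 7840.20 + brokerage 263.60 + duty 4123.16 + delivery 778.59 = 15837.12

Buyer's account: EUR 15837.12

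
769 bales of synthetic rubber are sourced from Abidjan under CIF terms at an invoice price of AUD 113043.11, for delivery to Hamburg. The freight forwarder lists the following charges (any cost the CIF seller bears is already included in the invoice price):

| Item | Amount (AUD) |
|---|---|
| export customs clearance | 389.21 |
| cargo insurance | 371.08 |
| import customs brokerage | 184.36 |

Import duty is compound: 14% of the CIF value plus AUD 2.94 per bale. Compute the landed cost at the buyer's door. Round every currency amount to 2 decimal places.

Total landed cost: AUD 131314.37

CIF: the seller pays costs through ocean freight and marine insurance to the destination port.
Already in the invoice (seller's account under CIF): export clearance, insurance — exclude.
The CIF price already equals the CIF value: 113043.11
Ad valorem component: 113043.11 × 14% = 15826.04
Specific component: 769 × 2.94 = 2260.86
Import duty = 15826.04 + 2260.86 = 18086.90
Buyer bears: brokerage 184.36 + duty 18086.90 = 18271.26
Landed cost = invoice 113043.11 + 18271.26 = 131314.37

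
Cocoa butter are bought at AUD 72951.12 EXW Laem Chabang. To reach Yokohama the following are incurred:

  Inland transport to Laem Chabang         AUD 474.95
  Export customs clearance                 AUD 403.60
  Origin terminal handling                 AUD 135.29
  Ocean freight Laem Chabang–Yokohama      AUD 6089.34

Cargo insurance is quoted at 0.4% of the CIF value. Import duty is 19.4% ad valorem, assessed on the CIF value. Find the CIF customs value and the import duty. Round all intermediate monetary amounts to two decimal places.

Let C be the CIF value. C = EXW price + pre-shipment costs + freight + 0.4% × C
C − 0.4% × C = 72951.12 + 474.95 + 403.60 + 135.29 + 6089.34
0.996 × C = 80054.30
C = 80054.30 / 0.996 = 80375.80
Insurance premium = 0.4% × 80375.80 = 321.50
Import duty = 80375.80 × 19.4% = 15592.91

CIF value: AUD 80375.80; import duty: AUD 15592.91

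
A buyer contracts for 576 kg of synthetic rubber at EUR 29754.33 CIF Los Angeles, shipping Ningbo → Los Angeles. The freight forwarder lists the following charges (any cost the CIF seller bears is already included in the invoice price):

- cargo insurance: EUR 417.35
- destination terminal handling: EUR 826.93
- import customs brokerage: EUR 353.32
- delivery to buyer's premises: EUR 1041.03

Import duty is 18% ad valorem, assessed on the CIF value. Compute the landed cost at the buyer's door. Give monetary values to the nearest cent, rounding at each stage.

Total landed cost: EUR 37331.39

CIF: the seller pays costs through ocean freight and marine insurance to the destination port.
Already in the invoice (seller's account under CIF): insurance — exclude.
The CIF price already equals the CIF value: 29754.33
Import duty = 29754.33 × 18% = 5355.78
Buyer bears: destination terminal 826.93 + brokerage 353.32 + delivery 1041.03 + duty 5355.78 = 7577.06
Landed cost = invoice 29754.33 + 7577.06 = 37331.39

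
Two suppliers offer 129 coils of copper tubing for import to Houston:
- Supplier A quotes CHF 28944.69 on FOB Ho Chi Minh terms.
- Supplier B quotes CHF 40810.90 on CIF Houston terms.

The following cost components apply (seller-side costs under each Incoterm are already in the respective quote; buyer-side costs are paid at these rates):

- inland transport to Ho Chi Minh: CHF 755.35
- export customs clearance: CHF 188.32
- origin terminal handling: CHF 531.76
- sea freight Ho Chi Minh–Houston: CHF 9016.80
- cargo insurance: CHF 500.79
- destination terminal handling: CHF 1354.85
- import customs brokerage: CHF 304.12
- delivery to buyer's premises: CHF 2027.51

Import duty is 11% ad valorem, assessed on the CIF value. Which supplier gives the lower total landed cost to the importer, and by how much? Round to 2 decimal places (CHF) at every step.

Supplier A (FOB):
CIF value = FOB price + freight + insurance = 28944.69 + 9016.80 + 500.79 = 38462.28
Import duty = 38462.28 × 11% = 4230.85
Buyer bears (A): 9016.80 + 500.79 + 1354.85 + 304.12 + 2027.51 = 13204.07
Landed cost (A) = invoice 28944.69 + 13204.07 + duty 4230.85 = 46379.61
Supplier B (CIF):
The CIF price already equals the CIF value: 40810.90
Import duty = 40810.90 × 11% = 4489.20
Buyer bears (B): 1354.85 + 304.12 + 2027.51 = 3686.48
Landed cost (B) = invoice 40810.90 + 3686.48 + duty 4489.20 = 48986.58
Difference = |46379.61 − 48986.58| = 2606.97

Supplier A is cheaper by CHF 2606.97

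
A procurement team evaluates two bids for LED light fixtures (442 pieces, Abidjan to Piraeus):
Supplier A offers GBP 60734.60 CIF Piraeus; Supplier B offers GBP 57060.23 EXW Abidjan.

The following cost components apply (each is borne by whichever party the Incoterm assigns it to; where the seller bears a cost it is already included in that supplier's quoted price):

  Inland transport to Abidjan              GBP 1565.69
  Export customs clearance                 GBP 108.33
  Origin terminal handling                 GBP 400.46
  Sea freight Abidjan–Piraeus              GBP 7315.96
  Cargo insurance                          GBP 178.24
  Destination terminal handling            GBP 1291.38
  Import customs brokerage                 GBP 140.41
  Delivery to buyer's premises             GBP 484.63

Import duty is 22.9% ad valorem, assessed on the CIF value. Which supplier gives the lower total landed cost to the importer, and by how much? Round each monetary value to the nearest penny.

Supplier A (CIF):
The CIF price already equals the CIF value: 60734.60
Import duty = 60734.60 × 22.9% = 13908.22
Buyer bears (A): 1291.38 + 140.41 + 484.63 = 1916.42
Landed cost (A) = invoice 60734.60 + 1916.42 + duty 13908.22 = 76559.24
Supplier B (EXW):
CIF value = EXW price + inland to port + export clearance + origin terminal + freight + insurance = 57060.23 + 1565.69 + 108.33 + 400.46 + 7315.96 + 178.24 = 66628.91
Import duty = 66628.91 × 22.9% = 15258.02
Buyer bears (B): 1565.69 + 108.33 + 400.46 + 7315.96 + 178.24 + 1291.38 + 140.41 + 484.63 = 11485.10
Landed cost (B) = invoice 57060.23 + 11485.10 + duty 15258.02 = 83803.35
Difference = |76559.24 − 83803.35| = 7244.11

Supplier A is cheaper by GBP 7244.11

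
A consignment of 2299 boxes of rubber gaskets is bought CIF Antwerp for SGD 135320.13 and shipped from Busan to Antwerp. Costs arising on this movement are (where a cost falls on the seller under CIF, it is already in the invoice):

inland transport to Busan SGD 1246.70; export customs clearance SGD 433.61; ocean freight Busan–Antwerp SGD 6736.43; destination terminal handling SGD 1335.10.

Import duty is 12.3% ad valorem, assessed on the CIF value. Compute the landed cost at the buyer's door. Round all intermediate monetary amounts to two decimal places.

Total landed cost: SGD 153299.61

CIF: the seller pays costs through ocean freight and marine insurance to the destination port.
Already in the invoice (seller's account under CIF): inland to port, export clearance, freight — exclude.
The CIF price already equals the CIF value: 135320.13
Import duty = 135320.13 × 12.3% = 16644.38
Buyer bears: destination terminal 1335.10 + duty 16644.38 = 17979.48
Landed cost = invoice 135320.13 + 17979.48 = 153299.61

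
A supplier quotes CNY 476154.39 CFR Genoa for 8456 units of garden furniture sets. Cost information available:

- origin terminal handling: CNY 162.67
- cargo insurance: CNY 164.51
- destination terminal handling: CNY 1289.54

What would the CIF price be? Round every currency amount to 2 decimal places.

Not relevant to the conversion: origin terminal — on the seller under both CFR and CIF; already in the CFR price and stays in the CIF price. destination terminal — on the buyer under both terms; not part of either seller's price.
From CFR to CIF, the seller additionally bears: insurance.
CIF price = 476154.39 + 164.51 = 476318.90

CIF price: CNY 476318.90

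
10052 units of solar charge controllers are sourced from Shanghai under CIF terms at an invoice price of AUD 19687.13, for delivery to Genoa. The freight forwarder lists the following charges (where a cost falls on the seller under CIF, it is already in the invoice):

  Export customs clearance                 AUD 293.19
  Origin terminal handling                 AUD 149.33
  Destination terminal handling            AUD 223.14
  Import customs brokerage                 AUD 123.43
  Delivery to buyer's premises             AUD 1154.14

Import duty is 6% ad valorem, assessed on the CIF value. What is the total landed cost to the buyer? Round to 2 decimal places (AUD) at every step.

Total landed cost: AUD 22369.07

CIF: the seller pays costs through ocean freight and marine insurance to the destination port.
Already in the invoice (seller's account under CIF): export clearance, origin terminal — exclude.
The CIF price already equals the CIF value: 19687.13
Import duty = 19687.13 × 6% = 1181.23
Buyer bears: destination terminal 223.14 + brokerage 123.43 + delivery 1154.14 + duty 1181.23 = 2681.94
Landed cost = invoice 19687.13 + 2681.94 = 22369.07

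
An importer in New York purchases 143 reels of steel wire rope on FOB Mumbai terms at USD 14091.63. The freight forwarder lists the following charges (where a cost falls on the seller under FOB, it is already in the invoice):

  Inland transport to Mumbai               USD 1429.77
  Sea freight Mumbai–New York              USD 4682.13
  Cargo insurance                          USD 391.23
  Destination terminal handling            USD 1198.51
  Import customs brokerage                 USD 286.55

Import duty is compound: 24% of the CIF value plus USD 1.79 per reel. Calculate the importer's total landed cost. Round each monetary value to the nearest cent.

FOB: the seller bears costs until goods are on board at the origin port; the buyer bears freight, insurance and all costs thereafter.
Already in the invoice (seller's account under FOB): inland to port — exclude.
CIF value = FOB price + freight + insurance = 14091.63 + 4682.13 + 391.23 = 19164.99
Ad valorem component: 19164.99 × 24% = 4599.60
Specific component: 143 × 1.79 = 255.97
Import duty = 4599.60 + 255.97 = 4855.57
Buyer bears: freight 4682.13 + insurance 391.23 + destination terminal 1198.51 + brokerage 286.55 + duty 4855.57 = 11413.99
Landed cost = invoice 14091.63 + 11413.99 = 25505.62

Total landed cost: USD 25505.62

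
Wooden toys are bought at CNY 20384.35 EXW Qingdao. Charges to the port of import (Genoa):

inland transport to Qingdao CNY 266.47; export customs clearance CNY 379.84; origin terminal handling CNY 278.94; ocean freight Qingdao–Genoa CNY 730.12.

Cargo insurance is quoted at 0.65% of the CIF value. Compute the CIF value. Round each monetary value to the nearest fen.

CIF value: CNY 22183.92

Let C be the CIF value. C = EXW price + pre-shipment costs + freight + 0.65% × C
C − 0.65% × C = 20384.35 + 266.47 + 379.84 + 278.94 + 730.12
0.9935 × C = 22039.72
C = 22039.72 / 0.9935 = 22183.92
Insurance premium = 0.65% × 22183.92 = 144.20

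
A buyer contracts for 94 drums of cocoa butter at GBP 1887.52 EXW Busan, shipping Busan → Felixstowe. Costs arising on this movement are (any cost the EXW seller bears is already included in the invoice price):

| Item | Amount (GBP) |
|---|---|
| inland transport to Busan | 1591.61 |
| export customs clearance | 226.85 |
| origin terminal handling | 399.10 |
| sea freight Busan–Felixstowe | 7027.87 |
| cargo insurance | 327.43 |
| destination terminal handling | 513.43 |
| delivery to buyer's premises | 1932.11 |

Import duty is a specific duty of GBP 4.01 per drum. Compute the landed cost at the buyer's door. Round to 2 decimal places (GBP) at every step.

Total landed cost: GBP 14282.86

EXW: the seller makes goods available at their premises; the buyer bears all onward costs.
CIF value = EXW price + inland to port + export clearance + origin terminal + freight + insurance = 1887.52 + 1591.61 + 226.85 + 399.10 + 7027.87 + 327.43 = 11460.38
Import duty = 94 × 4.01 = 376.94
Buyer bears: inland to port 1591.61 + export clearance 226.85 + origin terminal 399.10 + freight 7027.87 + insurance 327.43 + destination terminal 513.43 + delivery 1932.11 + duty 376.94 = 12395.34
Landed cost = invoice 1887.52 + 12395.34 = 14282.86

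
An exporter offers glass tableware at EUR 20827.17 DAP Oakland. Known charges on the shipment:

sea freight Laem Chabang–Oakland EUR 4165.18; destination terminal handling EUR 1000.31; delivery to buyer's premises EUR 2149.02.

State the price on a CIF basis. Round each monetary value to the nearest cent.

Not relevant to the conversion: freight — on the seller under both DAP and CIF; already in the DAP price and stays in the CIF price.
From DAP to CIF, the seller no longer bears: destination terminal, delivery.
CIF price = 20827.17 − 1000.31 − 2149.02 = 17677.84

CIF price: EUR 17677.84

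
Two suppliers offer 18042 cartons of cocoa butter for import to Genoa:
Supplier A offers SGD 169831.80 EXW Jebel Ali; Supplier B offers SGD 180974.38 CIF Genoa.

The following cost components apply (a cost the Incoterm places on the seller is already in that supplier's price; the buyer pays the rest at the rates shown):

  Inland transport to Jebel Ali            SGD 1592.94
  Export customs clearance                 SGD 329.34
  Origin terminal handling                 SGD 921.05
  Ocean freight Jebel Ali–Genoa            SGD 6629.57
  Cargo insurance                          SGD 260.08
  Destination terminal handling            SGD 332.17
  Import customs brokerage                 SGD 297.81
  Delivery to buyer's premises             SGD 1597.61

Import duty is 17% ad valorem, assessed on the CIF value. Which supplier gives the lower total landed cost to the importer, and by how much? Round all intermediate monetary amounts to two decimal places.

Supplier A is cheaper by SGD 1649.23

Supplier A (EXW):
CIF value = EXW price + inland to port + export clearance + origin terminal + freight + insurance = 169831.80 + 1592.94 + 329.34 + 921.05 + 6629.57 + 260.08 = 179564.78
Import duty = 179564.78 × 17% = 30526.01
Buyer bears (A): 1592.94 + 329.34 + 921.05 + 6629.57 + 260.08 + 332.17 + 297.81 + 1597.61 = 11960.57
Landed cost (A) = invoice 169831.80 + 11960.57 + duty 30526.01 = 212318.38
Supplier B (CIF):
The CIF price already equals the CIF value: 180974.38
Import duty = 180974.38 × 17% = 30765.64
Buyer bears (B): 332.17 + 297.81 + 1597.61 = 2227.59
Landed cost (B) = invoice 180974.38 + 2227.59 + duty 30765.64 = 213967.61
Difference = |212318.38 − 213967.61| = 1649.23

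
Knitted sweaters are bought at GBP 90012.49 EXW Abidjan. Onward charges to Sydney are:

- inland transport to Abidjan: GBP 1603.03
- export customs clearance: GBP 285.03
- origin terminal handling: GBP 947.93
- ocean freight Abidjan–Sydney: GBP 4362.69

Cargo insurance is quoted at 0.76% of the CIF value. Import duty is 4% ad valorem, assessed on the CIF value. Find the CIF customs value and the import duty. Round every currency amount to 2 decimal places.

CIF value: GBP 97955.63; import duty: GBP 3918.23

Let C be the CIF value. C = EXW price + pre-shipment costs + freight + 0.76% × C
C − 0.76% × C = 90012.49 + 1603.03 + 285.03 + 947.93 + 4362.69
0.9924 × C = 97211.17
C = 97211.17 / 0.9924 = 97955.63
Insurance premium = 0.76% × 97955.63 = 744.46
Import duty = 97955.63 × 4% = 3918.23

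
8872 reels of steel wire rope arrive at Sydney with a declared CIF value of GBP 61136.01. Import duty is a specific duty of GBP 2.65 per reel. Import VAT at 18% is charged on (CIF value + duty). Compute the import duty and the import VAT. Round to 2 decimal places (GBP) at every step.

Import duty = 8872 × 2.65 = 23510.80
VAT base = CIF + duty = 61136.01 + 23510.80 = 84646.81
Import VAT = 84646.81 × 18% = 15236.43

Import duty: GBP 23510.80; import VAT: GBP 15236.43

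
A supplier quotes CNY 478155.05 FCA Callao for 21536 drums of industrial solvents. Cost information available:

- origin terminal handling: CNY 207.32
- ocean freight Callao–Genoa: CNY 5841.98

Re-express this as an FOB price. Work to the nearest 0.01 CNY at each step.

Not relevant to the conversion: freight — on the buyer under both terms; not part of either seller's price.
From FCA to FOB, the seller additionally bears: origin terminal.
FOB price = 478155.05 + 207.32 = 478362.37

FOB price: CNY 478362.37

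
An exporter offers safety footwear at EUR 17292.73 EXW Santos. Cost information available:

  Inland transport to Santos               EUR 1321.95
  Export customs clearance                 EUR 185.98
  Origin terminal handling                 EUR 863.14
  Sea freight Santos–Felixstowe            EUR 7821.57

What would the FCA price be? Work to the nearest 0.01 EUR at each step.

FCA price: EUR 18800.66

Not relevant to the conversion: origin terminal, freight — on the buyer under both terms; not part of either seller's price.
From EXW to FCA, the seller additionally bears: inland to port, export clearance.
FCA price = 17292.73 + 1321.95 + 185.98 = 18800.66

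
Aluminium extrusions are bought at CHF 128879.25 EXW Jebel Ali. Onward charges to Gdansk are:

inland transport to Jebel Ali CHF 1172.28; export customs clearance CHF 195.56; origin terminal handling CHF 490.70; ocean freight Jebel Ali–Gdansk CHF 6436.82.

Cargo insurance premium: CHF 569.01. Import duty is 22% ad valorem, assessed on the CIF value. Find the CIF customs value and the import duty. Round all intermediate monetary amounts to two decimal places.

CIF = EXW price + pre-shipment costs + freight + insurance
CIF = 128879.25 + 1172.28 + 195.56 + 490.70 + 6436.82 + 569.01 = 137743.62
Import duty = 137743.62 × 22% = 30303.60

CIF value: CHF 137743.62; import duty: CHF 30303.60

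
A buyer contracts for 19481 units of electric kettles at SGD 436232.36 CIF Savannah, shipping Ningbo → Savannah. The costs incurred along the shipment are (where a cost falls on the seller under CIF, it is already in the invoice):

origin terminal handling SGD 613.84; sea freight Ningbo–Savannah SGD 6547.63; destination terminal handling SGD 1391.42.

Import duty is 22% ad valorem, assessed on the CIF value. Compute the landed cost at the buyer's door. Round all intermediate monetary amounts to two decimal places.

CIF: the seller pays costs through ocean freight and marine insurance to the destination port.
Already in the invoice (seller's account under CIF): origin terminal, freight — exclude.
The CIF price already equals the CIF value: 436232.36
Import duty = 436232.36 × 22% = 95971.12
Buyer bears: destination terminal 1391.42 + duty 95971.12 = 97362.54
Landed cost = invoice 436232.36 + 97362.54 = 533594.90

Total landed cost: SGD 533594.90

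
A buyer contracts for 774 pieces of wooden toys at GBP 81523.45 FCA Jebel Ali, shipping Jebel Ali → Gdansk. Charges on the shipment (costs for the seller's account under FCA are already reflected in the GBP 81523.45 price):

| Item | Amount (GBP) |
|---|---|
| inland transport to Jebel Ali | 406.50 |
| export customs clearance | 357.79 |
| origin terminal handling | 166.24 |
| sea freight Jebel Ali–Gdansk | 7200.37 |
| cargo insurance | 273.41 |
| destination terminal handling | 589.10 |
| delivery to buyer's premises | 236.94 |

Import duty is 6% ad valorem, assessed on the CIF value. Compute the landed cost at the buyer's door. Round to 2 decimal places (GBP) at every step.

Total landed cost: GBP 95339.32

FCA: the seller delivers export-cleared goods to the carrier; the buyer bears costs from that point.
Already in the invoice (seller's account under FCA): inland to port, export clearance — exclude.
CIF value = FCA price + origin terminal + freight + insurance = 81523.45 + 166.24 + 7200.37 + 273.41 = 89163.47
Import duty = 89163.47 × 6% = 5349.81
Buyer bears: origin terminal 166.24 + freight 7200.37 + insurance 273.41 + destination terminal 589.10 + delivery 236.94 + duty 5349.81 = 13815.87
Landed cost = invoice 81523.45 + 13815.87 = 95339.32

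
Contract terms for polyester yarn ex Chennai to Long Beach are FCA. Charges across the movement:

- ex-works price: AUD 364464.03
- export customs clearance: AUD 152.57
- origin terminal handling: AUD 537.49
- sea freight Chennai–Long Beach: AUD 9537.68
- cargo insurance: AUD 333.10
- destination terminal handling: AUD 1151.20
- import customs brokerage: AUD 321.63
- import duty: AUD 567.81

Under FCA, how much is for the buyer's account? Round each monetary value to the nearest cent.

Buyer's account: AUD 12448.91

FCA: the seller delivers export-cleared goods to the carrier; the buyer bears costs from that point.
Seller's account: goods 364464.03 + export clearance 152.57 = 364616.60
Buyer's account: origin terminal 537.49 + freight 9537.68 + insurance 333.10 + destination terminal 1151.20 + brokerage 321.63 + duty 567.81 = 12448.91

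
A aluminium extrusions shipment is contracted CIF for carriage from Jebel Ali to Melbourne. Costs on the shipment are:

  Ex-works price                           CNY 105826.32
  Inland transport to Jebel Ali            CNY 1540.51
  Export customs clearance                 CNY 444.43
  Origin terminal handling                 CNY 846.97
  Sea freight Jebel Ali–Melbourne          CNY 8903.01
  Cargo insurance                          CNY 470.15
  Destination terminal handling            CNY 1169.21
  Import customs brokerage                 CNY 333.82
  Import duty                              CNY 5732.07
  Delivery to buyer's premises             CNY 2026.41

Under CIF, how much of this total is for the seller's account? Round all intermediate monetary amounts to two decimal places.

Seller's account: CNY 118031.39

CIF: the seller pays costs through ocean freight and marine insurance to the destination port.
Seller's account: goods 105826.32 + inland to port 1540.51 + export clearance 444.43 + origin terminal 846.97 + freight 8903.01 + insurance 470.15 = 118031.39
Buyer's account: destination terminal 1169.21 + brokerage 333.82 + duty 5732.07 + delivery 2026.41 = 9261.51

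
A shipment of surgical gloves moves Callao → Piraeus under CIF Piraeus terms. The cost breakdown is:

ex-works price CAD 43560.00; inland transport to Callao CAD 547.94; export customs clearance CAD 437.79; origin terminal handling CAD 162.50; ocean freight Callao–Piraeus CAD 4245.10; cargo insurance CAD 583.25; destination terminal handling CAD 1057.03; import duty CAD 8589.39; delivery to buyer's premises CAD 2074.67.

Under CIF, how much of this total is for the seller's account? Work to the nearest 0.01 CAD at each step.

CIF: the seller pays costs through ocean freight and marine insurance to the destination port.
Seller's account: goods 43560.00 + inland to port 547.94 + export clearance 437.79 + origin terminal 162.50 + freight 4245.10 + insurance 583.25 = 49536.58
Buyer's account: destination terminal 1057.03 + duty 8589.39 + delivery 2074.67 = 11721.09

Seller's account: CAD 49536.58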